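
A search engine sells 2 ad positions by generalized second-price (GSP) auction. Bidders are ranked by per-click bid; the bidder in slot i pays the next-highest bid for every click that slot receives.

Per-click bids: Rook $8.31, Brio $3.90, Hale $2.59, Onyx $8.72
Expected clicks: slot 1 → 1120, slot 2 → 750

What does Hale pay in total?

Hale pays $0.00

Sorting advertisers: $8.72 (Onyx) > $8.31 (Rook) > $3.90 (Brio) > …
Hale ranks below slot 2 → no slot, pays nothing.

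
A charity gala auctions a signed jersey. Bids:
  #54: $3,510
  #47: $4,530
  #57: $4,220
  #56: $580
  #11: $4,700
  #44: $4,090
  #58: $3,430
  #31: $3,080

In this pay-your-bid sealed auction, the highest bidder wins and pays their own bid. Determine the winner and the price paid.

#11 pays $4,700

Sorting bids: 4,700 (#11) > 4,530 (#47) > 4,220 (#57) > 4,090 (#44) > 3,510 (#54) > 3,430 (#58) > …
First-price: #11 pays what they bid, $4,700.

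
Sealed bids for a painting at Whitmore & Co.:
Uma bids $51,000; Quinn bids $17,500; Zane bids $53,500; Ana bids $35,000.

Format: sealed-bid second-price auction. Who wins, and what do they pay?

Bids ranked: 53,500 (Zane) > 51,000 (Uma) > 35,000 (Ana) > 17,500 (Quinn)
Second-price: Zane pays Uma's bid of $51,000.

Zane pays $51,000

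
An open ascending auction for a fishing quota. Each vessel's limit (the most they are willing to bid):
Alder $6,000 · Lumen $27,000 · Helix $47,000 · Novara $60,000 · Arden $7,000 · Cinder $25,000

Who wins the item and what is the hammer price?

Novara wins at $47,000

Limits in order: 60,000 (Novara) > 47,000 (Helix) > 27,000 (Lumen) > 25,000 (Cinder) > 7,000 (Arden) > 6,000 (Alder)
Bidding ends when Helix exits at $47,000; Novara takes it.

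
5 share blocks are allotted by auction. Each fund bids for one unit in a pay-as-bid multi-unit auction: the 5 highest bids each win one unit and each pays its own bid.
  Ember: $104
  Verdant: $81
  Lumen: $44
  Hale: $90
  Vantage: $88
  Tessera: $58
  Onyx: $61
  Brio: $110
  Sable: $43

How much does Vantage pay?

Vantage pays $88

Ordering the bids: 110 (Brio), 104 (Ember), 90 (Hale), 88 (Vantage), 81 (Verdant), 61 (Onyx), 58 (Tessera), …
Winners (5 units): Brio, Ember, Hale, Vantage, Verdant.
Vantage wins → own bid $88.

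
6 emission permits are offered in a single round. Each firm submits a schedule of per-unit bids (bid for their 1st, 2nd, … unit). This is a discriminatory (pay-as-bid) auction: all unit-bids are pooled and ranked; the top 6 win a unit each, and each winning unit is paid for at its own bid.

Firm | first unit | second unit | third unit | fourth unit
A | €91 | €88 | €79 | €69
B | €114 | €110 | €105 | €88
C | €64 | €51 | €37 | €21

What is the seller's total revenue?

Total revenue: €596

All unit-bids, highest first — top 6: 114 (B-1), 110 (B-2), 105 (B-3), 91 (A-1), 88 (A-2), 88 (B-4)
Next rejected bid: €79 (not a price — pay-as-bid).
Each winning unit pays its own bid.
Revenue = 114 + 110 + 105 + 91 + 88 + 88 = €596.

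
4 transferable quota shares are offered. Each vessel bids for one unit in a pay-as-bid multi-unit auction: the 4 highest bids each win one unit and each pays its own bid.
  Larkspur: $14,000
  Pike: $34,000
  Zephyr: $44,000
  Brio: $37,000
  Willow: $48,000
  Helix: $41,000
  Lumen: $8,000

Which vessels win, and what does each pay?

Bids ranked high→low: 48,000 (Willow), 44,000 (Zephyr), 41,000 (Helix), 37,000 (Brio), 34,000 (Pike), 14,000 (Larkspur), …
Winners (4 units): Willow, Zephyr, Helix, Brio.
Each winner pays its own bid: Willow $48,000, Zephyr $44,000, Helix $41,000, Brio $37,000.

Willow $48,000, Zephyr $44,000, Helix $41,000, Brio $37,000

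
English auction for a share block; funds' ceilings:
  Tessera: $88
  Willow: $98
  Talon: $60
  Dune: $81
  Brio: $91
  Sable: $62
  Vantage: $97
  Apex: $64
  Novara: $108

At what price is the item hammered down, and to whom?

Novara wins at $98

Ascending (English) auction: the price rises until one bidder remains; the winner pays the price at which the last rival dropped out.
Limits in order: 108 (Novara) > 98 (Willow) > 97 (Vantage) > 91 (Brio) > 88 (Tessera) > 81 (Dune) > …
Willow is the last rival to drop out, at $98; Novara remains and wins at that price.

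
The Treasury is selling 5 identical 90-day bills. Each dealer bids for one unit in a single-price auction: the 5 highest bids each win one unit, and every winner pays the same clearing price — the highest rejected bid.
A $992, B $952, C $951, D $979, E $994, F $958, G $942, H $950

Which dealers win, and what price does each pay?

E, A, D, F, B; each pays $951

Ordering the bids: 994 (E), 992 (A), 979 (D), 958 (F), 952 (B), 951 (C), 950 (H), …
Top 5: E, A, D, F, B.
Clearing price = highest rejected bid = $951.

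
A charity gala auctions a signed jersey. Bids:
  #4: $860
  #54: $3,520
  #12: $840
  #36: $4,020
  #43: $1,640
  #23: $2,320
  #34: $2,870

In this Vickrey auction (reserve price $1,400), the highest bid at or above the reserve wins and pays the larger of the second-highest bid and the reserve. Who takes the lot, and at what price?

#36 pays $3,520

Vickrey auction (reserve price $1,400): the highest bid at or above the reserve wins and pays the larger of the second-highest bid and the reserve.
Bids ranked: 4,020 (#36) > 3,520 (#54) > 2,870 (#34) > 2,320 (#23) > 1,640 (#43) > 860 (#4) > …
#36 has the top bid at or above the reserve ($4,020).
max(second-highest $3,520, reserve $1,400) = $3,520; the reserve does not bind.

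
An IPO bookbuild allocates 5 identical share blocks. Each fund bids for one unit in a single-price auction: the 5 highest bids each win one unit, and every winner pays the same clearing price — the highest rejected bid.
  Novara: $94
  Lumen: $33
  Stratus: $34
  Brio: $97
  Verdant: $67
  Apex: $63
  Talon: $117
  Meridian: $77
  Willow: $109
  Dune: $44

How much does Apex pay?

Apex pays $0

Bids ranked high→low: 117 (Talon), 109 (Willow), 97 (Brio), 94 (Novara), 77 (Meridian), 67 (Verdant), 63 (Apex), …
Winners (5 units): Talon, Willow, Brio, Novara, Meridian.
Clearing price = highest rejected bid = $67.
Apex does not win → pays $0.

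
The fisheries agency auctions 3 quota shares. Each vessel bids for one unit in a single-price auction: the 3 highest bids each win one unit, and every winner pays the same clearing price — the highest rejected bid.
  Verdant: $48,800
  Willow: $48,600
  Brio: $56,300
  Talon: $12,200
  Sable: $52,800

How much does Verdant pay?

Bids ranked high→low: 56,300 (Brio), 52,800 (Sable), 48,800 (Verdant), 48,600 (Willow), 12,200 (Talon)
Winners (3 units): Brio, Sable, Verdant.
Clearing price = highest rejected bid = $48,600.
Verdant wins → pays $48,600.

Verdant pays $48,600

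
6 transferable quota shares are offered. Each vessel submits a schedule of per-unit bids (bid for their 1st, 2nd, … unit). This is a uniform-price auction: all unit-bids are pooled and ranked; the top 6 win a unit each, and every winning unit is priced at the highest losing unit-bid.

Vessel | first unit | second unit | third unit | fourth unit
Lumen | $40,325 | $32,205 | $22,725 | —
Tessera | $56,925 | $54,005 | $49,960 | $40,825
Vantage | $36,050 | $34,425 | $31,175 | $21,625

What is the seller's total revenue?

Total revenue: $206,550

All unit-bids, highest first — top 6: 56,925 (Tessera-1), 54,005 (Tessera-2), 49,960 (Tessera-3), 40,825 (Tessera-4), 40,325 (Lumen-1), 36,050 (Vantage-1)
First bid not allocated: $34,425.
Allocation: Lumen 1, Tessera 4, Vantage 1. Every unit priced at $34,425.
Revenue = 6 × 34,425 = $206,550.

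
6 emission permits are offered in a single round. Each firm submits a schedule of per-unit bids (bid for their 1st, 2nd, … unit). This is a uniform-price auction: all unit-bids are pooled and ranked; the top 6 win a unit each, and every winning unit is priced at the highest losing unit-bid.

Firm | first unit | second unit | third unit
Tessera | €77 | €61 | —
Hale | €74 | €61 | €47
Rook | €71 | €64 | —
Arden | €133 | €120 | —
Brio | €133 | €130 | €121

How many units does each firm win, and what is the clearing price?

Merging the schedules and taking the best 6: 133 (Arden-1), 133 (Brio-1), 130 (Brio-2), 121 (Brio-3), 120 (Arden-2), 77 (Tessera-1)
Highest rejected unit-bid = €74.
Allocation: Arden 2, Brio 3, Tessera 1.

Arden 2, Brio 3, Tessera 1; clearing price €74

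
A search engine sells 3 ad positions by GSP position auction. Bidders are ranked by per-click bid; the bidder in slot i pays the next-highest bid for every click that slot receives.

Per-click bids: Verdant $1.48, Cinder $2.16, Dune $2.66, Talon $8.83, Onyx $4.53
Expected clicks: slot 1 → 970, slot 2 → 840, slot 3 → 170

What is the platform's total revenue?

Per-click bids in order: $8.83 (Talon) > $4.53 (Onyx) > $2.66 (Dune) > $2.16 (Cinder) > …
Slot 1: Talon pays $4.53 × 970 = $4394.10
Slot 2: Onyx pays $2.66 × 840 = $2234.40
Slot 3: Dune pays $2.16 × 170 = $367.20
Total = $6995.70

Total revenue: $6995.70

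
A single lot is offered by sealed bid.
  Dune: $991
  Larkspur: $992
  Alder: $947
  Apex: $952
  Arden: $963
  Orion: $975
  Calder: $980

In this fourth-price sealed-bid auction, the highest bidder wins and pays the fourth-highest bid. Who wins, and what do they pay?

Larkspur pays $975

Bids ranked: 992 (Larkspur) > 991 (Dune) > 980 (Calder) > 975 (Orion) > 963 (Arden) > 952 (Apex) > …
Larkspur is highest; pays the fourth-highest bid, $975.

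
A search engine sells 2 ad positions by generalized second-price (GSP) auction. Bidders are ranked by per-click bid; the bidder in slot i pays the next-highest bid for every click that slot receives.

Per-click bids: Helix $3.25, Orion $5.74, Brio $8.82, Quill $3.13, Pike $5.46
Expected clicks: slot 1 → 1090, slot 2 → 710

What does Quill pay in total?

Sorting advertisers: $8.82 (Brio) > $5.74 (Orion) > $5.46 (Pike) > …
Quill ranks below slot 2 → no slot, pays nothing.

Quill pays $0.00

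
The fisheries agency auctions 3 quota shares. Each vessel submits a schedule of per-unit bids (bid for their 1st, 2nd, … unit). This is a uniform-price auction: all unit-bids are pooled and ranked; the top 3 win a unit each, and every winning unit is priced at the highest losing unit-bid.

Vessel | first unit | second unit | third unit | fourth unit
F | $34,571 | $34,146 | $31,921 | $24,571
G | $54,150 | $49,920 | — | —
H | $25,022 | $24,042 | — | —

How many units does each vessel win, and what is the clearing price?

Pooled unit-bids ranked (top 3): 54,150 (G-1), 49,920 (G-2), 34,571 (F-1)
First bid not allocated: $34,146.
Allocation: F 1, G 2.

F 1, G 2; clearing price $34,146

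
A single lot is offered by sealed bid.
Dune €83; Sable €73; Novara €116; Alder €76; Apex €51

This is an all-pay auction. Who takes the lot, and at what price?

Bids ranked: 116 (Novara) > 83 (Dune) > 76 (Alder) > 73 (Sable) > 51 (Apex)
Novara is highest and takes the item; every bidder forfeits their bid.

Novara pays €116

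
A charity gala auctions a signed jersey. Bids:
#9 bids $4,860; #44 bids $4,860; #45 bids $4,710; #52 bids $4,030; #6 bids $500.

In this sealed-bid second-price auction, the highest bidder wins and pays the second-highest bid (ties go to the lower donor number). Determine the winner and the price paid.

#9 pays $4,860

Bids ranked: 4,860 (#9) > 4,860 (#44) > 4,710 (#45) > 4,030 (#52) > 500 (#6)
Tie at $4,860 → #9 wins by tie-break.
#9 wins with the highest bid; price is set by the runner-up at $4,860.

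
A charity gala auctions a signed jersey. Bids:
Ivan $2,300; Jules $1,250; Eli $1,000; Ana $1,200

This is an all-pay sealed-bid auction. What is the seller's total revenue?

Total revenue: $5,750

Rule: the highest bidder wins the item, but every bidder pays their own bid.
Bids ranked: 2,300 (Ivan) > 1,250 (Jules) > 1,200 (Ana) > 1,000 (Eli)
Ivan wins with the top bid; all bids are sunk regardless.
Every bidder forfeits their bid regardless of winning.
Revenue = 2,300 + 1,250 + 1,000 + 1,200 = $5,750.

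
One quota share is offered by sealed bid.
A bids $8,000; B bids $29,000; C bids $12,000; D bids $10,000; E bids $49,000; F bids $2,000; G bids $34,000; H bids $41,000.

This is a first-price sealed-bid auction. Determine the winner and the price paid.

Sorting bids: 49,000 (E) > 41,000 (H) > 34,000 (G) > 29,000 (B) > 12,000 (C) > 10,000 (D) > …
First-price: E pays what they bid, $49,000.

E pays $49,000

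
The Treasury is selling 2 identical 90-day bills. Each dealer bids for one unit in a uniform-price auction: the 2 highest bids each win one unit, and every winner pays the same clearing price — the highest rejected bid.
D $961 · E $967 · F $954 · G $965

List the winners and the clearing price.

E, G; each pays $961

Bids ranked high→low: 967 (E), 965 (G), 961 (D), 954 (F)
The 2 highest are E, G.
Highest unsuccessful bid: $961 → clearing price.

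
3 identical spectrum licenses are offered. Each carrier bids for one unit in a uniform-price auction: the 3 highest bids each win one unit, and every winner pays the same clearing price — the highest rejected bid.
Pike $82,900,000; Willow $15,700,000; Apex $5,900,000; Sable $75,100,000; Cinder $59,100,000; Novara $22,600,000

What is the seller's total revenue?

Sorting: 82,900,000 (Pike), 75,100,000 (Sable), 59,100,000 (Cinder), 22,600,000 (Novara), 15,700,000 (Willow), …
Winners (3 units): Pike, Sable, Cinder.
Clearing price = highest rejected bid = $22,600,000.
Total revenue = 3 × $22,600,000 = $67,800,000.

Total revenue: $67,800,000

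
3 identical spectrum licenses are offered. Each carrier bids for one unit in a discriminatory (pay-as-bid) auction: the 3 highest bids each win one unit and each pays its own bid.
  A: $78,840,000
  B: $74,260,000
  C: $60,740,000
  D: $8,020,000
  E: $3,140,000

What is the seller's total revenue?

Sorting: 78,840,000 (A), 74,260,000 (B), 60,740,000 (C), 8,020,000 (D), 3,140,000 (E)
Winners (3 units): A, B, C.
Total revenue = 78,840,000 + 74,260,000 + 60,740,000 = $213,840,000.

Total revenue: $213,840,000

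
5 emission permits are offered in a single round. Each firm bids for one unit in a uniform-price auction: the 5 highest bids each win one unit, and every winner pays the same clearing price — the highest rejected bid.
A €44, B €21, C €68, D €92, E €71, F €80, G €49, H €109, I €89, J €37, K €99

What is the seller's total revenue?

Bids ranked high→low: 109 (H), 99 (K), 92 (D), 89 (I), 80 (F), 71 (E), 68 (C), …
The 5 highest are H, K, D, I, F.
Highest unsuccessful bid: €71 → clearing price.
Total revenue = 5 × €71 = €355.

Total revenue: €355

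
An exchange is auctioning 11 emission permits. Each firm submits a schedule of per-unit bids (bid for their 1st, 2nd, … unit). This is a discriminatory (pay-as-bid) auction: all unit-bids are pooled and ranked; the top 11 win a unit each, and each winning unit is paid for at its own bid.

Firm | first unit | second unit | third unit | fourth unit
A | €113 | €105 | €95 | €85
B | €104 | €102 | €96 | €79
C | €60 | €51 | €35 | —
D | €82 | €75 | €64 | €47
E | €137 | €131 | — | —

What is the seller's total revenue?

Pooled unit-bids ranked (top 11): 137 (E-1), 131 (E-2), 113 (A-1), 105 (A-2), 104 (B-1), 102 (B-2), 96 (B-3), 95 (A-3), 85 (A-4), 82 (D-1), 79 (B-4)
Next rejected bid: €75 (not a price — pay-as-bid).
Each winning unit pays its own bid.
Revenue = 137 + 131 + 113 + 105 + 104 + 102 + 96 + 95 + 85 + 82 + 79 = €1,129.

Total revenue: €1,129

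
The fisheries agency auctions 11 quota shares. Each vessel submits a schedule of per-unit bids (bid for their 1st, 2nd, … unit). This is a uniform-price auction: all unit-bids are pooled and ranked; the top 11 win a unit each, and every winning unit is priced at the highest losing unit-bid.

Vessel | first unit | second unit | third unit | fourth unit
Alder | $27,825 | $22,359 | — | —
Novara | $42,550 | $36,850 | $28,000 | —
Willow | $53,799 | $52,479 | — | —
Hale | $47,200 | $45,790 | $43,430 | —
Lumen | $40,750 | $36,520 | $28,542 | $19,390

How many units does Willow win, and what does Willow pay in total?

Merging the schedules and taking the best 11: 53,799 (Willow-1), 52,479 (Willow-2), 47,200 (Hale-1), 45,790 (Hale-2), 43,430 (Hale-3), 42,550 (Novara-1), 40,750 (Lumen-1), 36,850 (Novara-2), 36,520 (Lumen-2), 28,542 (Lumen-3), 28,000 (Novara-3)
First bid not allocated: $27,825.
Willow wins 2 unit(s) at $27,825 each.

Willow: 2 units, pays $55,650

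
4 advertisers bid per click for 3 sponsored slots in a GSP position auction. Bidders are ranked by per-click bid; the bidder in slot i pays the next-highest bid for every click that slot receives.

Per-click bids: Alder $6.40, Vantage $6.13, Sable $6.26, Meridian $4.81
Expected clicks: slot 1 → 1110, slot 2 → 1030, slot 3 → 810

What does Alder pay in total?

Alder pays $6948.60

Per-click bids in order: $6.40 (Alder) > $6.26 (Sable) > $6.13 (Vantage) > $4.81 (Meridian)
Alder holds slot 1 → pays next bid $6.26 × 1110 clicks = $6948.60.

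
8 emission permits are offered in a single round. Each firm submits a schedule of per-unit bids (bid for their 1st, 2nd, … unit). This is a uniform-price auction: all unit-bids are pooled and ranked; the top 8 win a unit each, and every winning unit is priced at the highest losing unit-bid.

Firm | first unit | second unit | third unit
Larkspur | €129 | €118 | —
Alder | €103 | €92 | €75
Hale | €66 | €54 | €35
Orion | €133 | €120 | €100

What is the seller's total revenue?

Total revenue: €528

Pooled unit-bids ranked (top 8): 133 (Orion-1), 129 (Larkspur-1), 120 (Orion-2), 118 (Larkspur-2), 103 (Alder-1), 100 (Orion-3), 92 (Alder-2), 75 (Alder-3)
Highest rejected unit-bid = €66.
Allocation: Alder 3, Larkspur 2, Orion 3. Every unit priced at €66.
Revenue = 8 × 66 = €528.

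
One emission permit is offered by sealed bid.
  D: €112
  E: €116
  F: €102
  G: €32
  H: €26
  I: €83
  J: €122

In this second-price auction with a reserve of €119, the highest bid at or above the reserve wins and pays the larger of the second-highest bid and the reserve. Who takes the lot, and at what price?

Sorting bids: 122 (J) > 116 (E) > 112 (D) > 102 (F) > 83 (I) > 32 (G) > …
Highest eligible bid: J at €122.
Second-highest bid €116 is below the reserve €119, so the reserve binds → payment €119.

J pays €119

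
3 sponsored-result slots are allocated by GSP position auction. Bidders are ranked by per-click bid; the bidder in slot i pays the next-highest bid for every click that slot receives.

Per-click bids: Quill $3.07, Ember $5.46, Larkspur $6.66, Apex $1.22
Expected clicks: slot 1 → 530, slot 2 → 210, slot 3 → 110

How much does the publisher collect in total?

Ranked by bid: $6.66 (Larkspur) > $5.46 (Ember) > $3.07 (Quill) > $1.22 (Apex)
Slot 1: Larkspur pays $5.46 × 530 = $2893.80
Slot 2: Ember pays $3.07 × 210 = $644.70
Slot 3: Quill pays $1.22 × 110 = $134.20
Total = $3672.70

Total revenue: $3672.70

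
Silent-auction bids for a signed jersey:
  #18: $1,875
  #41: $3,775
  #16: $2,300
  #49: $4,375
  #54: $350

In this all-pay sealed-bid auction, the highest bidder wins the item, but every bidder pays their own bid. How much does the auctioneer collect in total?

Sorting bids: 4,375 (#49) > 3,775 (#41) > 2,300 (#16) > 1,875 (#18) > 350 (#54)
Every bidder forfeits their bid regardless of winning.
Revenue = 1,875 + 3,775 + 2,300 + 4,375 + 350 = $12,675.

Total revenue: $12,675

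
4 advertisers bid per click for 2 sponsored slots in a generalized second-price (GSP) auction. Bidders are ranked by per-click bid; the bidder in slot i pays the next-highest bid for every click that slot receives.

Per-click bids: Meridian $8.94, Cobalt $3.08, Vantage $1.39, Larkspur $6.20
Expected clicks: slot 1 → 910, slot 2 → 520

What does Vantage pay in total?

Ranked by bid: $8.94 (Meridian) > $6.20 (Larkspur) > $3.08 (Cobalt) > …
Vantage ranks below slot 2 → no slot, pays nothing.

Vantage pays $0.00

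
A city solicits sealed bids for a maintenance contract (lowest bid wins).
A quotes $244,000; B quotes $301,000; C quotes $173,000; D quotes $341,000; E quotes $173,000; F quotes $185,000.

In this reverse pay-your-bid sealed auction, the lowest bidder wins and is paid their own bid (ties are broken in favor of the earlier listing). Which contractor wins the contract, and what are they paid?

Sorting bids: 173,000 (C) < 173,000 (E) < 185,000 (F) < 244,000 (A) < 301,000 (B) < 341,000 (D)
Tie at $173,000 → C wins by tie-break.
C is lowest → is paid own bid, $173,000.

C is paid $173,000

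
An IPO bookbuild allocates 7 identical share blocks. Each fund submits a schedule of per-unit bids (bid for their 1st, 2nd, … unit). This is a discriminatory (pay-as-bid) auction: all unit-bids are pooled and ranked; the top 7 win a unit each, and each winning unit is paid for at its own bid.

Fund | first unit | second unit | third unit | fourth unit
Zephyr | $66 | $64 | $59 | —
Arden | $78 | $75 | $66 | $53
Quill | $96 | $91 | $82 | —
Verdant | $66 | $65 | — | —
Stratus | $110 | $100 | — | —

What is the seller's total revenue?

Total revenue: $632

Pooled unit-bids ranked (top 7): 110 (Stratus-1), 100 (Stratus-2), 96 (Quill-1), 91 (Quill-2), 82 (Quill-3), 78 (Arden-1), 75 (Arden-2)
Next rejected bid: $66 (not a price — pay-as-bid).
Each winning unit pays its own bid.
Revenue = 110 + 100 + 96 + 91 + 82 + 78 + 75 = $632.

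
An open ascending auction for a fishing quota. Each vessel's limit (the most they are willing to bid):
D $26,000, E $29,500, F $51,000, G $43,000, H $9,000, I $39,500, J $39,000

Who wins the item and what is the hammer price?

Limits in order: 51,000 (F) > 43,000 (G) > 39,500 (I) > 39,000 (J) > 29,500 (E) > 26,000 (D) > …
G is the last rival to drop out, at $43,000; F remains and wins at that price.

F wins at $43,000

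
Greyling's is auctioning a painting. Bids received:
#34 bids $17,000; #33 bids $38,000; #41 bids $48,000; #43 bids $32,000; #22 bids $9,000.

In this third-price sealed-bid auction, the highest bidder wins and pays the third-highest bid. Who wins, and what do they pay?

#41 pays $32,000

Rule: the highest bidder wins and pays the third-highest bid.
Bids ranked: 48,000 (#41) > 38,000 (#33) > 32,000 (#43) > 17,000 (#34) > 9,000 (#22)
#41 is highest; pays the third-highest bid, $32,000.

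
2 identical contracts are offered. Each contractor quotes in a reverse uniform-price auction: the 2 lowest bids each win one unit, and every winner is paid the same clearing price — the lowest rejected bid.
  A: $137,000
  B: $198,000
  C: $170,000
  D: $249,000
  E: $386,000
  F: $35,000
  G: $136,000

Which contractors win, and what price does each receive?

F, G; each is paid $137,000

Sorting: 35,000 (F), 136,000 (G), 137,000 (A), 170,000 (C), …
The 2 lowest are F, G.
First losing bid is A's $137,000, which sets the uniform price.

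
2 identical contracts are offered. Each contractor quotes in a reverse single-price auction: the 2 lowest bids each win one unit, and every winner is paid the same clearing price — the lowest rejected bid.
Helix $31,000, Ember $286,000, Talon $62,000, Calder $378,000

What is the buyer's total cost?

Total cost: $572,000

Sorting: 31,000 (Helix), 62,000 (Talon), 286,000 (Ember), 378,000 (Calder)
The 2 lowest are Helix, Talon.
Clearing price = lowest rejected bid = $286,000.
Total cost = 2 × $286,000 = $572,000.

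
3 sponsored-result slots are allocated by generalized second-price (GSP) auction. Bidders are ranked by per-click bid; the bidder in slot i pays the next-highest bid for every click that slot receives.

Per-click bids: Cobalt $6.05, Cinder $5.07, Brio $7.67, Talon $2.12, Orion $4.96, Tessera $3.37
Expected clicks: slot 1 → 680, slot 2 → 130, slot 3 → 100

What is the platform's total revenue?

Total revenue: $5269.10

Per-click bids in order: $7.67 (Brio) > $6.05 (Cobalt) > $5.07 (Cinder) > $4.96 (Orion) > …
Slot 1: Brio pays $6.05 × 680 = $4114.00
Slot 2: Cobalt pays $5.07 × 130 = $659.10
Slot 3: Cinder pays $4.96 × 100 = $496.00
Total = $5269.10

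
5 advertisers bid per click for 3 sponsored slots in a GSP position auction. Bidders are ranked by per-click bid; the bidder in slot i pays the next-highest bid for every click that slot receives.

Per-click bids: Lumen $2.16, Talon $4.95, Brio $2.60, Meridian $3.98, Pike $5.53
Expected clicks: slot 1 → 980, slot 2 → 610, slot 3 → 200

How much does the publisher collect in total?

Sorting advertisers: $5.53 (Pike) > $4.95 (Talon) > $3.98 (Meridian) > $2.60 (Brio) > …
Slot 1: Pike pays $4.95 × 980 = $4851.00
Slot 2: Talon pays $3.98 × 610 = $2427.80
Slot 3: Meridian pays $2.60 × 200 = $520.00
Total = $7798.80

Total revenue: $7798.80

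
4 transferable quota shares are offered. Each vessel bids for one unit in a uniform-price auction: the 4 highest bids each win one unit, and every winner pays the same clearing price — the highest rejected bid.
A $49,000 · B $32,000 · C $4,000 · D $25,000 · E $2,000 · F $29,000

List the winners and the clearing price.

Bids ranked high→low: 49,000 (A), 32,000 (B), 29,000 (F), 25,000 (D), 4,000 (C), 2,000 (E)
The 4 highest are A, B, F, D.
Highest unsuccessful bid: $4,000 → clearing price.

A, B, F, D; each pays $4,000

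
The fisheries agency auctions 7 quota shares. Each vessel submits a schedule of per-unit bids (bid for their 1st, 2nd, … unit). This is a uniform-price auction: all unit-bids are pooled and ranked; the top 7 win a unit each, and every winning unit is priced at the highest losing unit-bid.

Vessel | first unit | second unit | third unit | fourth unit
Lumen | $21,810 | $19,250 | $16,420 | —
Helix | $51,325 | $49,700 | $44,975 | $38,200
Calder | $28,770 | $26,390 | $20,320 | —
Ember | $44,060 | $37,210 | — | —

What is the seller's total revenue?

All unit-bids, highest first — top 7: 51,325 (Helix-1), 49,700 (Helix-2), 44,975 (Helix-3), 44,060 (Ember-1), 38,200 (Helix-4), 37,210 (Ember-2), 28,770 (Calder-1)
The (k+1)-th unit-bid is $26,390.
Allocation: Calder 1, Ember 2, Helix 4. Every unit priced at $26,390.
Revenue = 7 × 26,390 = $184,730.

Total revenue: $184,730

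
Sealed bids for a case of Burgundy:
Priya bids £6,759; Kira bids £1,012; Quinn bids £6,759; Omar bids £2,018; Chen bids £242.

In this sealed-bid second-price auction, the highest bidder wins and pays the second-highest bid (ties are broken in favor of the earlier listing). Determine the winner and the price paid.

Bids in order: 6,759 (Priya) > 6,759 (Quinn) > 2,018 (Omar) > 1,012 (Kira) > 242 (Chen)
Priya and Quinn tie at £6,759; tie-break gives it to Priya.
Second-price: Priya pays Quinn's bid of £6,759.

Priya pays £6,759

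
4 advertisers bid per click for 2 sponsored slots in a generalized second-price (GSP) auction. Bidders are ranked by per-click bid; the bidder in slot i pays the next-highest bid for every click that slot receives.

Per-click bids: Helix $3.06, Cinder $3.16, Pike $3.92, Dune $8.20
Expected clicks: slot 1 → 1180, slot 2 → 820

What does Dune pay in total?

Sorting advertisers: $8.20 (Dune) > $3.92 (Pike) > $3.16 (Cinder) > …
Dune holds slot 1 → pays next bid $3.92 × 1180 clicks = $4625.60.

Dune pays $4625.60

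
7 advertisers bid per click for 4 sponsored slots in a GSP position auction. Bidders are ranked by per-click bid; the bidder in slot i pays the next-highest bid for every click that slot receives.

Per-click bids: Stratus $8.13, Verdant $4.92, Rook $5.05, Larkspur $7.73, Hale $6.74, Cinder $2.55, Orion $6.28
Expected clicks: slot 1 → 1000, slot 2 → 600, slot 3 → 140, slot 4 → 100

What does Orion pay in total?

Orion pays $505.00

Per-click bids in order: $8.13 (Stratus) > $7.73 (Larkspur) > $6.74 (Hale) > $6.28 (Orion) > $5.05 (Rook) > …
Orion holds slot 4 → pays next bid $5.05 × 100 clicks = $505.00.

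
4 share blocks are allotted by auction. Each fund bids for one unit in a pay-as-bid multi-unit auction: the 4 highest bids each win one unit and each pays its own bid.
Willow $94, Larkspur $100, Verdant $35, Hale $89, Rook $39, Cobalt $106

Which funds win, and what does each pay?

Sorting: 106 (Cobalt), 100 (Larkspur), 94 (Willow), 89 (Hale), 39 (Rook), 35 (Verdant)
Winners (4 units): Cobalt, Larkspur, Willow, Hale.
Each winner pays its own bid: Cobalt $106, Larkspur $100, Willow $94, Hale $89.

Cobalt $106, Larkspur $100, Willow $94, Hale $89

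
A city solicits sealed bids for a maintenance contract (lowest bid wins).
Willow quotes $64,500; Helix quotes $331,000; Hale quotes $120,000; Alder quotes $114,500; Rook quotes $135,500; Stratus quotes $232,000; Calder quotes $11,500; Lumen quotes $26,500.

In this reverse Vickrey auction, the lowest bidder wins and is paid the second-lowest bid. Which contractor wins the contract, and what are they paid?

Calder is paid $26,500

Bids ranked: 11,500 (Calder) < 26,500 (Lumen) < 64,500 (Willow) < 114,500 (Alder) < 120,000 (Hale) < 135,500 (Rook) < …
Calder is lowest; is paid the second-lowest bid, $26,500.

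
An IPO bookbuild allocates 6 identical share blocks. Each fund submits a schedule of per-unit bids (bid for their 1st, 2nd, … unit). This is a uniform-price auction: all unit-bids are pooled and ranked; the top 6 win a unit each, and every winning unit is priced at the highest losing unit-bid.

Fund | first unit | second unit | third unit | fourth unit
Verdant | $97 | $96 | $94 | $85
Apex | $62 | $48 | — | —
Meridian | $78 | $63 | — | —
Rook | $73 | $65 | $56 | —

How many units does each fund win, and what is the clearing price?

Pooled unit-bids ranked (top 6): 97 (Verdant-1), 96 (Verdant-2), 94 (Verdant-3), 85 (Verdant-4), 78 (Meridian-1), 73 (Rook-1)
The (k+1)-th unit-bid is $65.
Allocation: Meridian 1, Rook 1, Verdant 4.

Meridian 1, Rook 1, Verdant 4; clearing price $65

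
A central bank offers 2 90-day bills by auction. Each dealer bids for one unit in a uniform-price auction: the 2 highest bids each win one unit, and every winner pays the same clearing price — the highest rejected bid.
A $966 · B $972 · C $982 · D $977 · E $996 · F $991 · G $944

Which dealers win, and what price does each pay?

E, F; each pays $982

Sorting: 996 (E), 991 (F), 982 (C), 977 (D), …
Winners (2 units): E, F.
Highest unsuccessful bid: $982 → clearing price.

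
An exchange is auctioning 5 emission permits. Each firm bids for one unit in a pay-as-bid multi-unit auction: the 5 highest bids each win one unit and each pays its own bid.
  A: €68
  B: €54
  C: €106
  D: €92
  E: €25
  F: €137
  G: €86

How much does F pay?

F pays €137

Sorting: 137 (F), 106 (C), 92 (D), 86 (G), 68 (A), 54 (B), 25 (E)
Winners (5 units): F, C, D, G, A.
F wins → own bid €137.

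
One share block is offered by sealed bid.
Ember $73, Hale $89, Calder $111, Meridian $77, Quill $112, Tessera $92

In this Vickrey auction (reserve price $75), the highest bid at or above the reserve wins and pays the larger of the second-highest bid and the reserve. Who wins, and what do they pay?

Bids in order: 112 (Quill) > 111 (Calder) > 92 (Tessera) > 89 (Hale) > 77 (Meridian) > 73 (Ember)
Quill has the top bid at or above the reserve ($112).
Second-highest bid $111 exceeds the reserve $75 → payment $111.

Quill pays $111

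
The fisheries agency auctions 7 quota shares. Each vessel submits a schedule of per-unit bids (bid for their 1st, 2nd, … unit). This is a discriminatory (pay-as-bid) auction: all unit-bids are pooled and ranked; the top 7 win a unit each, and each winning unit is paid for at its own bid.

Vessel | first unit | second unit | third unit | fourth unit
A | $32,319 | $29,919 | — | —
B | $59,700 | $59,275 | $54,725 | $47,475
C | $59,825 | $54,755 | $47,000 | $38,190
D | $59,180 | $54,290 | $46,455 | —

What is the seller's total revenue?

Total revenue: $401,750

All unit-bids, highest first — top 7: 59,825 (C-1), 59,700 (B-1), 59,275 (B-2), 59,180 (D-1), 54,755 (C-2), 54,725 (B-3), 54,290 (D-2)
Next rejected bid: $47,475 (not a price — pay-as-bid).
Each winning unit pays its own bid.
Revenue = 59,825 + 59,700 + 59,275 + 59,180 + 54,755 + 54,725 + 54,290 = $401,750.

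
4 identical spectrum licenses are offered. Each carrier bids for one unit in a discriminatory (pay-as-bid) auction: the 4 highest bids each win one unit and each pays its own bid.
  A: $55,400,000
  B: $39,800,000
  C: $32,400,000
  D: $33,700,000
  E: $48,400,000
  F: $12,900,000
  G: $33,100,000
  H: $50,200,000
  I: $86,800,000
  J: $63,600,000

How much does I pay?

Sorting: 86,800,000 (I), 63,600,000 (J), 55,400,000 (A), 50,200,000 (H), 48,400,000 (E), 39,800,000 (B), …
Top 4: I, J, A, H.
I wins → own bid $86,800,000.

I pays $86,800,000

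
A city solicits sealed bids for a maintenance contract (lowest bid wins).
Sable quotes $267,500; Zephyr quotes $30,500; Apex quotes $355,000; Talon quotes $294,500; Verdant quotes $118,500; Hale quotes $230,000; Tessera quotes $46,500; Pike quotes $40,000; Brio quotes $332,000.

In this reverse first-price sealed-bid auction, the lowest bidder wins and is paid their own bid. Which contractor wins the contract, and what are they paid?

Reverse first-price sealed-bid auction: the lowest bidder wins and is paid their own bid.
Bids in order: 30,500 (Zephyr) < 40,000 (Pike) < 46,500 (Tessera) < 118,500 (Verdant) < 230,000 (Hale) < 267,500 (Sable) < …
Zephyr is lowest → is paid own bid, $30,500.

Zephyr is paid $30,500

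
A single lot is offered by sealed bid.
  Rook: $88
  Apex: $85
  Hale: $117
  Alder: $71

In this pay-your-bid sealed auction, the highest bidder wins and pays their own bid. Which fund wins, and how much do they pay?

Hale pays $117

Pay-your-bid sealed auction: the highest bidder wins and pays their own bid.
Sorting bids: 117 (Hale) > 88 (Rook) > 85 (Apex) > 71 (Alder)
Hale has the highest bid and pays exactly that: $117.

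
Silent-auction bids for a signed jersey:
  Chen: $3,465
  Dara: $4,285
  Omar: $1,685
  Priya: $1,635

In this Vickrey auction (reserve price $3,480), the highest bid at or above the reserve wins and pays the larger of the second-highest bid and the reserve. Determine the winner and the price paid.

Bids in order: 4,285 (Dara) > 3,465 (Chen) > 1,685 (Omar) > 1,635 (Priya)
Highest eligible bid: Dara at $4,285.
Second-highest bid $3,465 is below the reserve $3,480, so the reserve binds → payment $3,480.

Dara pays $3,480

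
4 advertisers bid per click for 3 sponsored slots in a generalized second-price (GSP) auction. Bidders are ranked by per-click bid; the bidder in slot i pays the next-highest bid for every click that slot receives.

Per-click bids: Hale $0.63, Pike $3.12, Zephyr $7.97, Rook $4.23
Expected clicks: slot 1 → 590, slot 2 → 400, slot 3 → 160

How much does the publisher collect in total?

Per-click bids in order: $7.97 (Zephyr) > $4.23 (Rook) > $3.12 (Pike) > $0.63 (Hale)
Slot 1: Zephyr pays $4.23 × 590 = $2495.70
Slot 2: Rook pays $3.12 × 400 = $1248.00
Slot 3: Pike pays $0.63 × 160 = $100.80
Total = $3844.50

Total revenue: $3844.50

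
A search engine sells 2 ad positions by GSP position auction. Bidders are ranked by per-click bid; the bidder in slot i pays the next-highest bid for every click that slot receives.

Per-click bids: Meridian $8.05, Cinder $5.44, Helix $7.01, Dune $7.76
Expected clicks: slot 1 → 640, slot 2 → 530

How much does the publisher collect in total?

Total revenue: $8681.70

Ranked by bid: $8.05 (Meridian) > $7.76 (Dune) > $7.01 (Helix) > …
Slot 1: Meridian pays $7.76 × 640 = $4966.40
Slot 2: Dune pays $7.01 × 530 = $3715.30
Total = $8681.70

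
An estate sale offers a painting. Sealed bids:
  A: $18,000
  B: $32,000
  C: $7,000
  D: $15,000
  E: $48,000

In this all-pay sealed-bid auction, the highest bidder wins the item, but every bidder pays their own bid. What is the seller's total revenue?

All-pay sealed-bid auction: the highest bidder wins the item, but every bidder pays their own bid.
Bids in order: 48,000 (E) > 32,000 (B) > 18,000 (A) > 15,000 (D) > 7,000 (C)
Every bidder forfeits their bid regardless of winning.
Revenue = 18,000 + 32,000 + 7,000 + 15,000 + 48,000 = $120,000.

Total revenue: $120,000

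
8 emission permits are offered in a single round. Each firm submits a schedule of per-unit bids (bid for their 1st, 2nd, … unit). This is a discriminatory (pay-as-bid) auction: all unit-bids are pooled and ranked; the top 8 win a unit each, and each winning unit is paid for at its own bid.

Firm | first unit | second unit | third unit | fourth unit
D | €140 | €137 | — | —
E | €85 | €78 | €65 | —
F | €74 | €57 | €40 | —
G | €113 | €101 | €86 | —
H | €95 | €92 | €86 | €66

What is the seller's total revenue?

All unit-bids, highest first — top 8: 140 (D-1), 137 (D-2), 113 (G-1), 101 (G-2), 95 (H-1), 92 (H-2), 86 (G-3), 86 (H-3)
Next rejected bid: €85 (not a price — pay-as-bid).
Each winning unit pays its own bid.
Revenue = 140 + 137 + 113 + 101 + 95 + 92 + 86 + 86 = €850.

Total revenue: €850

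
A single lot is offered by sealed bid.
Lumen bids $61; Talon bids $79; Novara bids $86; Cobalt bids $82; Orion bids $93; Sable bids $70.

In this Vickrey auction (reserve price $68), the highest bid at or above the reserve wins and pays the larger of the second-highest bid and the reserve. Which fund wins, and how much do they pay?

Orion pays $86

Sorting bids: 93 (Orion) > 86 (Novara) > 82 (Cobalt) > 79 (Talon) > 70 (Sable) > 61 (Lumen)
Highest eligible bid: Orion at $93.
Second-highest bid $86 exceeds the reserve $68 → payment $86.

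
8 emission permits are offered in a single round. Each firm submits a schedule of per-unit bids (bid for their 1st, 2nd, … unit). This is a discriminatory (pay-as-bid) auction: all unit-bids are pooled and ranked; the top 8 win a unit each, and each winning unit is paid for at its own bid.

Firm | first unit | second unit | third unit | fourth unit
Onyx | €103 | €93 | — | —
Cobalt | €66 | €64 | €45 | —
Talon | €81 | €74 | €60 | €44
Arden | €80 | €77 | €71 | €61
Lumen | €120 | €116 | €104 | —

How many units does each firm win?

Arden 2, Lumen 3, Onyx 2, Talon 1

Merging the schedules and taking the best 8: 120 (Lumen-1), 116 (Lumen-2), 104 (Lumen-3), 103 (Onyx-1), 93 (Onyx-2), 81 (Talon-1), 80 (Arden-1), 77 (Arden-2)
Next rejected bid: €74 (not a price — pay-as-bid).
Allocation: Arden 2, Lumen 3, Onyx 2, Talon 1.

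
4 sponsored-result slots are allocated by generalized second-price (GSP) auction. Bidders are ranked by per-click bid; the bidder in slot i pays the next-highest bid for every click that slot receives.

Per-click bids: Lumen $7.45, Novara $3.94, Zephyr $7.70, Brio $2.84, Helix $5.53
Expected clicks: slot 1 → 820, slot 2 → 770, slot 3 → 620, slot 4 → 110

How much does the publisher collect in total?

Sorting advertisers: $7.70 (Zephyr) > $7.45 (Lumen) > $5.53 (Helix) > $3.94 (Novara) > $2.84 (Brio)
Slot 1: Zephyr pays $7.45 × 820 = $6109.00
Slot 2: Lumen pays $5.53 × 770 = $4258.10
Slot 3: Helix pays $3.94 × 620 = $2442.80
Slot 4: Novara pays $2.84 × 110 = $312.40
Total = $13122.30

Total revenue: $13122.30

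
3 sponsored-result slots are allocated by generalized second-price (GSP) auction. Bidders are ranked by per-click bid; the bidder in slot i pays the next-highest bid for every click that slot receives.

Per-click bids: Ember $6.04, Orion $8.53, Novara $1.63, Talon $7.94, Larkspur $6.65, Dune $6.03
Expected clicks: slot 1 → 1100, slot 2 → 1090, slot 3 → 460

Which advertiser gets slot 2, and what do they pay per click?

Per-click bids in order: $8.53 (Orion) > $7.94 (Talon) > $6.65 (Larkspur) > $6.04 (Ember) > …
Slot 2 goes to the second-ranked bidder, Talon, who pays the next bid down: $6.65/click.

Talon; $6.65 per click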